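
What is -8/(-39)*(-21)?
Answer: -56/13 ≈ -4.3077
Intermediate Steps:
-8/(-39)*(-21) = -8*(-1/39)*(-21) = (8/39)*(-21) = -56/13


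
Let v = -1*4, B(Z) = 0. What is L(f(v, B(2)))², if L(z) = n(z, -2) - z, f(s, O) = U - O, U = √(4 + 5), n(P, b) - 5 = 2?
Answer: 16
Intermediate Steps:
n(P, b) = 7 (n(P, b) = 5 + 2 = 7)
U = 3 (U = √9 = 3)
v = -4
f(s, O) = 3 - O
L(z) = 7 - z
L(f(v, B(2)))² = (7 - (3 - 1*0))² = (7 - (3 + 0))² = (7 - 1*3)² = (7 - 3)² = 4² = 16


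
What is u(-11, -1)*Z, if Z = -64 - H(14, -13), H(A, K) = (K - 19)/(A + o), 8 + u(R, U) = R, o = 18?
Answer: 1197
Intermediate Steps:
u(R, U) = -8 + R
H(A, K) = (-19 + K)/(18 + A) (H(A, K) = (K - 19)/(A + 18) = (-19 + K)/(18 + A))
Z = -63 (Z = -64 - (-19 - 13)/(18 + 14) = -64 - (-32)/32 = -64 - 1*(-1) = -64 + 1 = -63)
u(-11, -1)*Z = (-8 - 11)*(-63) = -19*(-63) = 1197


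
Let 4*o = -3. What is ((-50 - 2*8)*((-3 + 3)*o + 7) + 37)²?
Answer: 180625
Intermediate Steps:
o = -¾ (o = (¼)*(-3) = -¾ ≈ -0.75000)
((-50 - 2*8)*((-3 + 3)*o + 7) + 37)² = ((-50 - 2*8)*((-3 + 3)*(-¾) + 7) + 37)² = ((-50 - 16)*(0*(-¾) + 7) + 37)² = (-66*(0 + 7) + 37)² = (-66*7 + 37)² = (-462 + 37)² = (-425)² = 180625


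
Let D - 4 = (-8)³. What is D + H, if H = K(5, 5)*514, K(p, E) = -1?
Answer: -1022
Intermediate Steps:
D = -508 (D = 4 + (-8)³ = 4 - 512 = -508)
H = -514 (H = -1*514 = -514)
D + H = -508 - 514 = -1022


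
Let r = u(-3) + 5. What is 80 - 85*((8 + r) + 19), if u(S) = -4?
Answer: -2300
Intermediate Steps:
r = 1 (r = -4 + 5 = 1)
80 - 85*((8 + r) + 19) = 80 - 85*((8 + 1) + 19) = 80 - 85*(9 + 19) = 80 - 85*28 = 80 - 2380 = -2300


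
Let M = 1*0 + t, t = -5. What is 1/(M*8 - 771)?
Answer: -1/811 ≈ -0.0012330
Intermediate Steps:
M = -5 (M = 1*0 - 5 = 0 - 5 = -5)
1/(M*8 - 771) = 1/(-5*8 - 771) = 1/(-40 - 771) = 1/(-811) = -1/811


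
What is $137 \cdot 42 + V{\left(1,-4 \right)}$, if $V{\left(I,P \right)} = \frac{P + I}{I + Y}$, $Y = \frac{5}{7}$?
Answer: $\frac{23009}{4} \approx 5752.3$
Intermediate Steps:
$Y = \frac{5}{7}$ ($Y = 5 \cdot \frac{1}{7} = \frac{5}{7} \approx 0.71429$)
$V{\left(I,P \right)} = \frac{I + P}{\frac{5}{7} + I}$ ($V{\left(I,P \right)} = \frac{P + I}{I + \frac{5}{7}} = \frac{I + P}{\frac{5}{7} + I}$)
$137 \cdot 42 + V{\left(1,-4 \right)} = 137 \cdot 42 + \frac{7 \left(1 - 4\right)}{5 + 7 \cdot 1} = 5754 + 7 \frac{1}{5 + 7} \left(-3\right) = 5754 + 7 \cdot \frac{1}{12} \left(-3\right) = 5754 - \frac{7}{4} = \frac{23009}{4}$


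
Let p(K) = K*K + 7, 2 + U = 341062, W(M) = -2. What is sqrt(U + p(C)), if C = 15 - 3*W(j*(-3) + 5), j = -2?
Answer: 2*sqrt(85377) ≈ 584.39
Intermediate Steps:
U = 341060 (U = -2 + 341062 = 341060)
C = 21 (C = 15 - 3*(-2) = 15 + 6 = 21)
p(K) = 7 + K**2 (p(K) = K**2 + 7 = 7 + K**2)
sqrt(U + p(C)) = sqrt(341060 + (7 + 21**2)) = sqrt(341060 + (7 + 441)) = sqrt(341060 + 448) = sqrt(341508) = 2*sqrt(85377)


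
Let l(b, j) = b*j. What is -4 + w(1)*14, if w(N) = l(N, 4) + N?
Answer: 66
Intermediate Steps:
w(N) = 5*N (w(N) = N*4 + N = 4*N + N = 5*N)
-4 + w(1)*14 = -4 + (5*1)*14 = -4 + 5*14 = -4 + 70 = 66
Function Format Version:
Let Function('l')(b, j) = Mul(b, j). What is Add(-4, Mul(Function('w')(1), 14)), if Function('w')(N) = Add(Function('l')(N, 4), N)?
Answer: 66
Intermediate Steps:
Function('w')(N) = Mul(5, N) (Function('w')(N) = Add(Mul(N, 4), N) = Add(Mul(4, N), N) = Mul(5, N))
Add(-4, Mul(Function('w')(1), 14)) = Add(-4, Mul(Mul(5, 1), 14)) = Add(-4, Mul(5, 14)) = Add(-4, 70) = 66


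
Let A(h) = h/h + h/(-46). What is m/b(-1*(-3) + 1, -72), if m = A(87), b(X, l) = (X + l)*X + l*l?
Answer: -41/225952 ≈ -0.00018145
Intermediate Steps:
b(X, l) = l² + X*(X + l) (b(X, l) = X*(X + l) + l² = l² + X*(X + l))
A(h) = 1 - h/46 (A(h) = 1 + h*(-1/46) = 1 - h/46)
m = -41/46 (m = 1 - 1/46*87 = 1 - 87/46 = -41/46 ≈ -0.89130)
m/b(-1*(-3) + 1, -72) = -41/(46*((-1*(-3) + 1)² + (-72)² + (-1*(-3) + 1)*(-72))) = -41/(46*((3 + 1)² + 5184 + (3 + 1)*(-72))) = -41/(46*(4² + 5184 + 4*(-72))) = -41/(46*(16 + 5184 - 288)) = -41/46/4912 = -41/46*1/4912 = -41/225952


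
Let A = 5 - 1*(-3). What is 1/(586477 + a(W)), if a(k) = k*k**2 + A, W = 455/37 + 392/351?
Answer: 2190415588803/1289932916461738784 ≈ 1.6981e-6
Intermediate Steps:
W = 174209/12987 (W = 455*(1/37) + 392*(1/351) = 455/37 + 392/351 = 174209/12987 ≈ 13.414)
A = 8 (A = 5 + 3 = 8)
a(k) = 8 + k**3 (a(k) = k*k**2 + 8 = k**3 + 8 = 8 + k**3)
1/(586477 + a(W)) = 1/(586477 + (8 + (174209/12987)**3)) = 1/(586477 + (8 + 5287029862611329/2190415588803)) = 1/(586477 + 5304553187321753/2190415588803) = 1/(1289932916461738784/2190415588803) = 2190415588803/1289932916461738784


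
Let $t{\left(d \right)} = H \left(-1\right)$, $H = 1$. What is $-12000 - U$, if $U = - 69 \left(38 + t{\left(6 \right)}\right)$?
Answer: $-9447$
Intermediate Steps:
$t{\left(d \right)} = -1$ ($t{\left(d \right)} = 1 \left(-1\right) = -1$)
$U = -2553$ ($U = - 69 \left(38 - 1\right) = \left(-69\right) 37 = -2553$)
$-12000 - U = -12000 - -2553 = -12000 + 2553 = -9447$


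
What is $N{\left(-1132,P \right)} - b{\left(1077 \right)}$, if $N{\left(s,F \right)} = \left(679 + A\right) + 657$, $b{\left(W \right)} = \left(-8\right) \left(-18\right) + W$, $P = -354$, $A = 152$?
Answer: $267$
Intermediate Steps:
$b{\left(W \right)} = 144 + W$
$N{\left(s,F \right)} = 1488$ ($N{\left(s,F \right)} = \left(679 + 152\right) + 657 = 831 + 657 = 1488$)
$N{\left(-1132,P \right)} - b{\left(1077 \right)} = 1488 - \left(144 + 1077\right) = 1488 - 1221 = 267$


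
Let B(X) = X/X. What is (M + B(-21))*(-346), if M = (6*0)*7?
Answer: -346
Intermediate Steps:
B(X) = 1
M = 0 (M = 0*7 = 0)
(M + B(-21))*(-346) = (0 + 1)*(-346) = 1*(-346) = -346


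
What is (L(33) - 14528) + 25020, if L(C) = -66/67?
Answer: 702898/67 ≈ 10491.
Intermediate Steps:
L(C) = -66/67 (L(C) = -66*1/67 = -66/67)
(L(33) - 14528) + 25020 = (-66/67 - 14528) + 25020 = -973442/67 + 25020 = 702898/67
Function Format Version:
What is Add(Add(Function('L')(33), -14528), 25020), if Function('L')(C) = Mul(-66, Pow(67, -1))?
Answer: Rational(702898, 67) ≈ 10491.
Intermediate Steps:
Function('L')(C) = Rational(-66, 67) (Function('L')(C) = Mul(-66, Rational(1, 67)) = Rational(-66, 67))
Add(Add(Function('L')(33), -14528), 25020) = Add(Add(Rational(-66, 67), -14528), 25020) = Add(Rational(-973442, 67), 25020) = Rational(702898, 67)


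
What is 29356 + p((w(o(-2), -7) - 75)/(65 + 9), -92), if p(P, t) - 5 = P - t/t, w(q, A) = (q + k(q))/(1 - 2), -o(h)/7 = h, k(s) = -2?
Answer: 2172553/74 ≈ 29359.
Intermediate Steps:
o(h) = -7*h
w(q, A) = 2 - q (w(q, A) = (q - 2)/(1 - 2) = (-2 + q)/(-1) = (-2 + q)*(-1) = 2 - q)
p(P, t) = 4 + P (p(P, t) = 5 + (P - t/t) = 5 + (P - 1*1) = 5 + (P - 1) = 5 + (-1 + P) = 4 + P)
29356 + p((w(o(-2), -7) - 75)/(65 + 9), -92) = 29356 + (4 + ((2 - (-7)*(-2)) - 75)/(65 + 9)) = 29356 + (4 + ((2 - 1*14) - 75)/74) = 29356 + (4 + ((2 - 14) - 75)*(1/74)) = 29356 + (4 + (-12 - 75)*(1/74)) = 29356 + (4 - 87*1/74) = 29356 + (4 - 87/74) = 29356 + 209/74 = 2172553/74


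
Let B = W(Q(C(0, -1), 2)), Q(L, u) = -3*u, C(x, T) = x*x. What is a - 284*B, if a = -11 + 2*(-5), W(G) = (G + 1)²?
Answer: -7121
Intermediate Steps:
C(x, T) = x²
W(G) = (1 + G)²
B = 25 (B = (1 - 3*2)² = (1 - 6)² = (-5)² = 25)
a = -21 (a = -11 - 10 = -21)
a - 284*B = -21 - 284*25 = -21 - 7100 = -7121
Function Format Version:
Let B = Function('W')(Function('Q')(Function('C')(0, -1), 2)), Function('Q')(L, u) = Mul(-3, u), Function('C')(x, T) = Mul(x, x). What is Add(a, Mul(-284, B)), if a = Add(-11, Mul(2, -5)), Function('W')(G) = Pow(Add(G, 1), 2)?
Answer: -7121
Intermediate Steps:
Function('C')(x, T) = Pow(x, 2)
Function('W')(G) = Pow(Add(1, G), 2)
B = 25 (B = Pow(Add(1, Mul(-3, 2)), 2) = Pow(Add(1, -6), 2) = Pow(-5, 2) = 25)
a = -21 (a = Add(-11, -10) = -21)
Add(a, Mul(-284, B)) = Add(-21, Mul(-284, 25)) = Add(-21, -7100) = -7121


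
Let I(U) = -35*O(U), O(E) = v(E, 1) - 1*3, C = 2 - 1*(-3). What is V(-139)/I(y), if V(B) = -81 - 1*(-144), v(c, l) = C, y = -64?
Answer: -9/10 ≈ -0.90000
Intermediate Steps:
C = 5 (C = 2 + 3 = 5)
v(c, l) = 5
V(B) = 63 (V(B) = -81 + 144 = 63)
O(E) = 2 (O(E) = 5 - 1*3 = 5 - 3 = 2)
I(U) = -70 (I(U) = -35*2 = -70)
V(-139)/I(y) = 63/(-70) = 63*(-1/70) = -9/10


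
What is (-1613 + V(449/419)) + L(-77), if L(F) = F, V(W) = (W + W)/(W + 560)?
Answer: -397299512/235089 ≈ -1690.0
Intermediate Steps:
V(W) = 2*W/(560 + W) (V(W) = (2*W)/(560 + W) = 2*W/(560 + W))
(-1613 + V(449/419)) + L(-77) = (-1613 + 2*(449/419)/(560 + 449/419)) - 77 = (-1613 + 2*(449/419)/(235089/419)) - 77 = (-1613 + 2*(449/419)*(419/235089)) - 77 = (-1613 + 898/235089) - 77 = -379197659/235089 - 77 = -397299512/235089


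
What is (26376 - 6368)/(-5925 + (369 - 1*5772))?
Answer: -2501/1416 ≈ -1.7662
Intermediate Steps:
(26376 - 6368)/(-5925 + (369 - 1*5772)) = 20008/(-5925 + (369 - 5772)) = 20008/(-5925 - 5403) = 20008/(-11328) = 20008*(-1/11328) = -2501/1416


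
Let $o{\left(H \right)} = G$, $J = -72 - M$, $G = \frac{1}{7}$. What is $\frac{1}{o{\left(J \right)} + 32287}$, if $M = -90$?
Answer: $\frac{7}{226010} \approx 3.0972 \cdot 10^{-5}$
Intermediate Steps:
$G = \frac{1}{7} \approx 0.14286$
$J = 18$ ($J = -72 - -90 = -72 + 90 = 18$)
$o{\left(H \right)} = \frac{1}{7}$
$\frac{1}{o{\left(J \right)} + 32287} = \frac{1}{\frac{1}{7} + 32287} = \frac{1}{\frac{226010}{7}} = \frac{7}{226010}$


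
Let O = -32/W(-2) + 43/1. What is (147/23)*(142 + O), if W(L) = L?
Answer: 29547/23 ≈ 1284.7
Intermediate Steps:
O = 59 (O = -32/(-2) + 43/1 = -32*(-½) + 43*1 = 16 + 43 = 59)
(147/23)*(142 + O) = (147/23)*(142 + 59) = (147*(1/23))*201 = (147/23)*201 = 29547/23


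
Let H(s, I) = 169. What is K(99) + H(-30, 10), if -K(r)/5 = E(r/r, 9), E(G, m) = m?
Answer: 124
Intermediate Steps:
K(r) = -45 (K(r) = -5*9 = -45)
K(99) + H(-30, 10) = -45 + 169 = 124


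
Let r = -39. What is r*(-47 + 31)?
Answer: 624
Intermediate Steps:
r*(-47 + 31) = -39*(-47 + 31) = -39*(-16) = 624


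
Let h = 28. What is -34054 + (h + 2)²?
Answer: -33154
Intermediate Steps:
-34054 + (h + 2)² = -34054 + (28 + 2)² = -34054 + 30² = -34054 + 900 = -33154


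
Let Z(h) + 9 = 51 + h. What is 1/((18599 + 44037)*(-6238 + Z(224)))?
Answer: -1/374062192 ≈ -2.6734e-9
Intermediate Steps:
Z(h) = 42 + h (Z(h) = -9 + (51 + h) = 42 + h)
1/((18599 + 44037)*(-6238 + Z(224))) = 1/((18599 + 44037)*(-6238 + (42 + 224))) = 1/(62636*(-6238 + 266)) = 1/(62636*(-5972)) = 1/(-374062192) = -1/374062192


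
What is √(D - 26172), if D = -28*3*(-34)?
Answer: 2*I*√5829 ≈ 152.7*I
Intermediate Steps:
D = 2856 (D = -84*(-34) = 2856)
√(D - 26172) = √(2856 - 26172) = √(-23316) = 2*I*√5829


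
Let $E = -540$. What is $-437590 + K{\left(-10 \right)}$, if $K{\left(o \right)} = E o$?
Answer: $-432190$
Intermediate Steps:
$K{\left(o \right)} = - 540 o$
$-437590 + K{\left(-10 \right)} = -437590 - -5400 = -437590 + 5400 = -432190$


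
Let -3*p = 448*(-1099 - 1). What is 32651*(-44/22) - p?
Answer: -688706/3 ≈ -2.2957e+5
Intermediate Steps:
p = 492800/3 (p = -448*(-1099 - 1)/3 = -448*(-1100)/3 = -⅓*(-492800) = 492800/3 ≈ 1.6427e+5)
32651*(-44/22) - p = 32651*(-44/22) - 1*492800/3 = 32651*(-44*1/22) - 492800/3 = 32651*(-2) - 492800/3 = -65302 - 492800/3 = -688706/3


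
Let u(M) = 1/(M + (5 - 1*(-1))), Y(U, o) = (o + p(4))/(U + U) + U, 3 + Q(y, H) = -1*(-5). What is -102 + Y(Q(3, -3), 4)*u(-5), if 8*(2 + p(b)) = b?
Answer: -795/8 ≈ -99.375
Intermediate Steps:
p(b) = -2 + b/8
Q(y, H) = 2 (Q(y, H) = -3 - 1*(-5) = -3 + 5 = 2)
Y(U, o) = U + (-3/2 + o)/(2*U) (Y(U, o) = (o + (-2 + (1/8)*4))/(U + U) + U = (o + (-2 + 1/2))/((2*U)) + U = (o - 3/2)*(1/(2*U)) + U = (-3/2 + o)*(1/(2*U)) + U = (-3/2 + o)/(2*U) + U = U + (-3/2 + o)/(2*U))
u(M) = 1/(6 + M) (u(M) = 1/(M + (5 + 1)) = 1/(M + 6) = 1/(6 + M))
-102 + Y(Q(3, -3), 4)*u(-5) = -102 + ((-3/4 + 2**2 + (1/2)*4)/2)/(6 - 5) = -102 + ((-3/4 + 4 + 2)/2)/1 = -102 + ((1/2)*(21/4))*1 = -102 + (21/8)*1 = -102 + 21/8 = -795/8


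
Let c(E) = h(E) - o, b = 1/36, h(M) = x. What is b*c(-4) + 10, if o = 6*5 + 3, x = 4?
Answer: 331/36 ≈ 9.1944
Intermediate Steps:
h(M) = 4
o = 33 (o = 30 + 3 = 33)
b = 1/36 ≈ 0.027778
c(E) = -29 (c(E) = 4 - 1*33 = 4 - 33 = -29)
b*c(-4) + 10 = (1/36)*(-29) + 10 = -29/36 + 10 = 331/36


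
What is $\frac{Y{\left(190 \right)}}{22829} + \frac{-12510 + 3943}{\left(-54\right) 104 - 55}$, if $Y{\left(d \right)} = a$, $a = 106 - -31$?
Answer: $\frac{196352970}{129463259} \approx 1.5167$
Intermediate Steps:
$a = 137$ ($a = 106 + 31 = 137$)
$Y{\left(d \right)} = 137$
$\frac{Y{\left(190 \right)}}{22829} + \frac{-12510 + 3943}{\left(-54\right) 104 - 55} = \frac{137}{22829} + \frac{-12510 + 3943}{\left(-54\right) 104 - 55} = 137 \cdot \frac{1}{22829} - \frac{8567}{-5616 - 55} = \frac{137}{22829} - \frac{8567}{-5671} = \frac{137}{22829} - - \frac{8567}{5671} = \frac{137}{22829} + \frac{8567}{5671} = \frac{196352970}{129463259}$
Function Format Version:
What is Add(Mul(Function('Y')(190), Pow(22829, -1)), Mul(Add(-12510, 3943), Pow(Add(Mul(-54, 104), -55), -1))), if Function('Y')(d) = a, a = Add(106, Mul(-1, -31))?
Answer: Rational(196352970, 129463259) ≈ 1.5167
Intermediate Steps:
a = 137 (a = Add(106, 31) = 137)
Function('Y')(d) = 137
Add(Mul(Function('Y')(190), Pow(22829, -1)), Mul(Add(-12510, 3943), Pow(Add(Mul(-54, 104), -55), -1))) = Add(Mul(137, Pow(22829, -1)), Mul(Add(-12510, 3943), Pow(Add(Mul(-54, 104), -55), -1))) = Add(Mul(137, Rational(1, 22829)), Mul(-8567, Pow(Add(-5616, -55), -1))) = Add(Rational(137, 22829), Mul(-8567, Pow(-5671, -1))) = Add(Rational(137, 22829), Mul(-8567, Rational(-1, 5671))) = Add(Rational(137, 22829), Rational(8567, 5671)) = Rational(196352970, 129463259)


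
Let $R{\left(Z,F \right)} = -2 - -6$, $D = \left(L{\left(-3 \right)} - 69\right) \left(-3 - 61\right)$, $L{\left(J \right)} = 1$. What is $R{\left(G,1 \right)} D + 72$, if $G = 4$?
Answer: $17480$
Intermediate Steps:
$D = 4352$ ($D = \left(1 - 69\right) \left(-3 - 61\right) = - 68 \left(-3 - 61\right) = \left(-68\right) \left(-64\right) = 4352$)
$R{\left(Z,F \right)} = 4$ ($R{\left(Z,F \right)} = -2 + 6 = 4$)
$R{\left(G,1 \right)} D + 72 = 4 \cdot 4352 + 72 = 17408 + 72 = 17480$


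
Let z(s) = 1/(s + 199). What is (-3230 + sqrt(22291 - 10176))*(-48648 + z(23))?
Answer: 17441765825/111 - 10799855*sqrt(12115)/222 ≈ 1.5178e+8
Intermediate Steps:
z(s) = 1/(199 + s)
(-3230 + sqrt(22291 - 10176))*(-48648 + z(23)) = (-3230 + sqrt(22291 - 10176))*(-48648 + 1/(199 + 23)) = (-3230 + sqrt(12115))*(-48648 + 1/222) = (-3230 + sqrt(12115))*(-10799855/222) = 17441765825/111 - 10799855*sqrt(12115)/222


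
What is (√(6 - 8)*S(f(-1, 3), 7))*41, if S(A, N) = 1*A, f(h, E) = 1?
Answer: 41*I*√2 ≈ 57.983*I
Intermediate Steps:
S(A, N) = A
(√(6 - 8)*S(f(-1, 3), 7))*41 = (√(6 - 8)*1)*41 = (√(-2)*1)*41 = ((I*√2)*1)*41 = (I*√2)*41 = 41*I*√2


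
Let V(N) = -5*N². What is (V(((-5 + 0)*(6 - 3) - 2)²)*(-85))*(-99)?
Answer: -3514146075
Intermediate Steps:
(V(((-5 + 0)*(6 - 3) - 2)²)*(-85))*(-99) = (-5*((-5 + 0)*(6 - 3) - 2)⁴*(-85))*(-99) = (-5*(-5*3 - 2)⁴*(-85))*(-99) = (-5*(-15 - 2)⁴*(-85))*(-99) = (-5*((-17)²)²*(-85))*(-99) = (-5*289²*(-85))*(-99) = (-5*83521*(-85))*(-99) = -417605*(-85)*(-99) = 35496425*(-99) = -3514146075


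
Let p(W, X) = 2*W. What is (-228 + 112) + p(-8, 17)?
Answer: -132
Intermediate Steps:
(-228 + 112) + p(-8, 17) = (-228 + 112) + 2*(-8) = -116 - 16 = -132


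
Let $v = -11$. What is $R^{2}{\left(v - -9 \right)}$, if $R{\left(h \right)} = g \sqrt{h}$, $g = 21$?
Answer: $-882$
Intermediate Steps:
$R{\left(h \right)} = 21 \sqrt{h}$
$R^{2}{\left(v - -9 \right)} = \left(21 \sqrt{-11 - -9}\right)^{2} = \left(21 \sqrt{-11 + 9}\right)^{2} = \left(21 \sqrt{-2}\right)^{2} = \left(21 i \sqrt{2}\right)^{2} = -882$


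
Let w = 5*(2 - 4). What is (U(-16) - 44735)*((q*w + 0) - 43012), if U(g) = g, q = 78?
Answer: 1959735792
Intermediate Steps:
w = -10 (w = 5*(-2) = -10)
(U(-16) - 44735)*((q*w + 0) - 43012) = (-16 - 44735)*((78*(-10) + 0) - 43012) = -44751*((-780 + 0) - 43012) = -44751*(-780 - 43012) = -44751*(-43792) = 1959735792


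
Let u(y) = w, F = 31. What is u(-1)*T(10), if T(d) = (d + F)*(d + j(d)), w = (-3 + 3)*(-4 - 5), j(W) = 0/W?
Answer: 0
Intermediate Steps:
j(W) = 0
w = 0 (w = 0*(-9) = 0)
u(y) = 0
T(d) = d*(31 + d) (T(d) = (d + 31)*(d + 0) = (31 + d)*d = d*(31 + d))
u(-1)*T(10) = 0*(10*(31 + 10)) = 0*(10*41) = 0*410 = 0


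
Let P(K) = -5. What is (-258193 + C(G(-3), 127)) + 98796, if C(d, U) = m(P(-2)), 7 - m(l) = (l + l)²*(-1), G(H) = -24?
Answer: -159290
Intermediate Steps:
m(l) = 7 + 4*l² (m(l) = 7 - (l + l)²*(-1) = 7 - (2*l)²*(-1) = 7 - 4*l²*(-1) = 7 - (-4)*l² = 7 + 4*l²)
C(d, U) = 107 (C(d, U) = 7 + 4*(-5)² = 7 + 4*25 = 7 + 100 = 107)
(-258193 + C(G(-3), 127)) + 98796 = (-258193 + 107) + 98796 = -258086 + 98796 = -159290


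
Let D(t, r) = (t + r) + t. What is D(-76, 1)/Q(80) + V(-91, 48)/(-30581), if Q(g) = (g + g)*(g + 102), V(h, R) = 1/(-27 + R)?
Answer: -13857353/2671556160 ≈ -0.0051870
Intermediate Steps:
Q(g) = 2*g*(102 + g) (Q(g) = (2*g)*(102 + g) = 2*g*(102 + g))
D(t, r) = r + 2*t (D(t, r) = (r + t) + t = r + 2*t)
D(-76, 1)/Q(80) + V(-91, 48)/(-30581) = (1 + 2*(-76))/((2*80*(102 + 80))) + 1/((-27 + 48)*(-30581)) = (1 - 152)/((2*80*182)) - 1/30581/21 = -151/29120 + (1/21)*(-1/30581) = -151*1/29120 - 1/642201 = -151/29120 - 1/642201 = -13857353/2671556160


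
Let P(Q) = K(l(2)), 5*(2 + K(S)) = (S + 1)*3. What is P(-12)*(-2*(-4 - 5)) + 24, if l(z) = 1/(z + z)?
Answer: 3/2 ≈ 1.5000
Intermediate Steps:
l(z) = 1/(2*z)
K(S) = -7/5 + 3*S/5 (K(S) = -2 + ((S + 1)*3)/5 = -2 + ((1 + S)*3)/5 = -2 + (3 + 3*S)/5 = -2 + (⅗ + 3*S/5) = -7/5 + 3*S/5)
P(Q) = -5/4 (P(Q) = -7/5 + 3*((½)/2)/5 = -7/5 + 3*((½)*(½))/5 = -7/5 + (⅗)*(¼) = -7/5 + 3/20 = -5/4)
P(-12)*(-2*(-4 - 5)) + 24 = -(-5)*(-4 - 5)/2 + 24 = -(-5)*(-9)/2 + 24 = -5/4*18 + 24 = -45/2 + 24 = 3/2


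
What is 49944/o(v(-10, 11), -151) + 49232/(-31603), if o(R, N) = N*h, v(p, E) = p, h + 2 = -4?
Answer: 15037020/280709 ≈ 53.568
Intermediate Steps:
h = -6 (h = -2 - 4 = -6)
o(R, N) = -6*N (o(R, N) = N*(-6) = -6*N)
49944/o(v(-10, 11), -151) + 49232/(-31603) = 49944/((-6*(-151))) + 49232/(-31603) = 49944/906 + 49232*(-1/31603) = 49944*(1/906) - 2896/1859 = 8324/151 - 2896/1859 = 15037020/280709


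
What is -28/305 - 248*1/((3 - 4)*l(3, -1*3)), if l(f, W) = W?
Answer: -75724/915 ≈ -82.758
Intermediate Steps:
-28/305 - 248*1/((3 - 4)*l(3, -1*3)) = -28/305 - 248*(-1/(3*(3 - 4))) = -28*1/305 - 248/((-1*(-3))) = -28/305 - 248/3 = -75724/915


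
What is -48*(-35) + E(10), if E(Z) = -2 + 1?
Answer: 1679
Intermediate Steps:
E(Z) = -1
-48*(-35) + E(10) = -48*(-35) - 1 = 1680 - 1 = 1679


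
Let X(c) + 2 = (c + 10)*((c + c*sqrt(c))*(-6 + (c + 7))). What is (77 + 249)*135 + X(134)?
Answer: 2648968 + 2604960*sqrt(134) ≈ 3.2804e+7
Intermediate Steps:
X(c) = -2 + (1 + c)*(10 + c)*(c + c**(3/2)) (X(c) = -2 + (c + 10)*((c + c*sqrt(c))*(-6 + (c + 7))) = -2 + (10 + c)*((c + c**(3/2))*(-6 + (7 + c))) = -2 + (10 + c)*((c + c**(3/2))*(1 + c)) = -2 + (10 + c)*((1 + c)*(c + c**(3/2))) = -2 + (1 + c)*(10 + c)*(c + c**(3/2)))
(77 + 249)*135 + X(134) = (77 + 249)*135 + (-2 + 134**3 + 134**(7/2) + 10*134 + 10*134**(3/2) + 11*134**2 + 11*134**(5/2)) = 326*135 + (-2 + 2406104 + 2406104*sqrt(134) + 1340 + 10*(134*sqrt(134)) + 11*17956 + 11*(17956*sqrt(134))) = 44010 + (-2 + 2406104 + 2406104*sqrt(134) + 1340 + 1340*sqrt(134) + 197516 + 197516*sqrt(134)) = 44010 + (2604958 + 2604960*sqrt(134)) = 2648968 + 2604960*sqrt(134)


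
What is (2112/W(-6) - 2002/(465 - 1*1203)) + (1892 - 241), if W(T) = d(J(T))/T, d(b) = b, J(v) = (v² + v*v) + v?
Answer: 539372/369 ≈ 1461.7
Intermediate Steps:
J(v) = v + 2*v² (J(v) = (v² + v²) + v = 2*v² + v = v + 2*v²)
W(T) = 1 + 2*T (W(T) = (T*(1 + 2*T))/T = 1 + 2*T)
(2112/W(-6) - 2002/(465 - 1*1203)) + (1892 - 241) = (2112/(1 + 2*(-6)) - 2002/(465 - 1*1203)) + (1892 - 241) = (2112/(1 - 12) - 2002/(465 - 1203)) + 1651 = (2112/(-11) - 2002/(-738)) + 1651 = (2112*(-1/11) - 2002*(-1/738)) + 1651 = (-192 + 1001/369) + 1651 = -69847/369 + 1651 = 539372/369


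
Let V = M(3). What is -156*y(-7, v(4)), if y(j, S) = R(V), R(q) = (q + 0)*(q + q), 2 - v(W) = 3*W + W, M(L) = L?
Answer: -2808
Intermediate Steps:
V = 3
v(W) = 2 - 4*W (v(W) = 2 - (3*W + W) = 2 - 4*W)
R(q) = 2*q² (R(q) = q*(2*q) = 2*q²)
y(j, S) = 18 (y(j, S) = 2*3² = 2*9 = 18)
-156*y(-7, v(4)) = -156*18 = -2808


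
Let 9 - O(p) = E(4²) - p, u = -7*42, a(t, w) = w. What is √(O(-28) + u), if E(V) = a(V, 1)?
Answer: I*√314 ≈ 17.72*I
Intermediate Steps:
E(V) = 1
u = -294
O(p) = 8 + p (O(p) = 9 - (1 - p) = 9 + (-1 + p) = 8 + p)
√(O(-28) + u) = √((8 - 28) - 294) = √(-20 - 294) = √(-314) = I*√314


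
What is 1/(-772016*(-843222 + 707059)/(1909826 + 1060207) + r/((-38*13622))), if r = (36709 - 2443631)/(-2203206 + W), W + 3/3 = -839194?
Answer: 334098223846020942/11824922541158305673533 ≈ 2.8254e-5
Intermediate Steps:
W = -839195 (W = -1 - 839194 = -839195)
r = 2406922/3042401 (r = (36709 - 2443631)/(-2203206 - 839195) = -2406922/(-3042401) = -2406922*(-1/3042401) = 2406922/3042401 ≈ 0.79113)
1/(-772016*(-843222 + 707059)/(1909826 + 1060207) + r/((-38*13622))) = 1/(-772016*(-843222 + 707059)/(1909826 + 1060207) + 2406922/(3042401*((-38*13622)))) = 1/(-772016/(2970033/(-136163)) + (2406922/3042401)/(-517636)) = 1/(-772016/(2970033*(-1/136163)) + (2406922/3042401)*(-1/517636)) = 1/(-772016/(-2970033/136163) - 171923/112489734574) = 1/(-772016*(-136163/2970033) - 171923/112489734574) = 1/(105120014608/2970033 - 171923/112489734574) = 1/(11824922541158305673533/334098223846020942) = 334098223846020942/11824922541158305673533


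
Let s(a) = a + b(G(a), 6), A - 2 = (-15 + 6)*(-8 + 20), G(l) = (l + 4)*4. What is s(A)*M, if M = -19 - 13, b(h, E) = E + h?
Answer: 16256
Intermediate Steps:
G(l) = 16 + 4*l (G(l) = (4 + l)*4 = 16 + 4*l)
A = -106 (A = 2 + (-15 + 6)*(-8 + 20) = 2 - 9*12 = 2 - 108 = -106)
s(a) = 22 + 5*a (s(a) = a + (6 + (16 + 4*a)) = a + (22 + 4*a) = 22 + 5*a)
M = -32
s(A)*M = (22 + 5*(-106))*(-32) = (22 - 530)*(-32) = -508*(-32) = 16256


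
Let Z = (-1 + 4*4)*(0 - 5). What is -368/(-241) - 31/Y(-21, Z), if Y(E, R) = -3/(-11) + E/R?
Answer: -1998589/36632 ≈ -54.559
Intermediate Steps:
Z = -75 (Z = (-1 + 16)*(-5) = 15*(-5) = -75)
Y(E, R) = 3/11 + E/R (Y(E, R) = -3*(-1/11) + E/R = 3/11 + E/R)
-368/(-241) - 31/Y(-21, Z) = -368/(-241) - 31/(3/11 - 21/(-75)) = -368*(-1/241) - 31/(3/11 - 21*(-1/75)) = 368/241 - 31/(3/11 + 7/25) = 368/241 - 31/152/275 = 368/241 - 31*275/152 = 368/241 - 8525/152 = -1998589/36632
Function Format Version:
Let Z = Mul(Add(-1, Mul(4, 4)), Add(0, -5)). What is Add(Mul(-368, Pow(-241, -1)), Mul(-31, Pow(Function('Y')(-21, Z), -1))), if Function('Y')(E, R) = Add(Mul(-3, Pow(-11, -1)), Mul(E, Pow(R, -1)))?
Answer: Rational(-1998589, 36632) ≈ -54.559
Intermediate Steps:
Z = -75 (Z = Mul(Add(-1, 16), -5) = Mul(15, -5) = -75)
Function('Y')(E, R) = Add(Rational(3, 11), Mul(E, Pow(R, -1))) (Function('Y')(E, R) = Add(Mul(-3, Rational(-1, 11)), Mul(E, Pow(R, -1))) = Add(Rational(3, 11), Mul(E, Pow(R, -1))))
Add(Mul(-368, Pow(-241, -1)), Mul(-31, Pow(Function('Y')(-21, Z), -1))) = Add(Mul(-368, Pow(-241, -1)), Mul(-31, Pow(Add(Rational(3, 11), Mul(-21, Pow(-75, -1))), -1))) = Add(Mul(-368, Rational(-1, 241)), Mul(-31, Pow(Add(Rational(3, 11), Mul(-21, Rational(-1, 75))), -1))) = Add(Rational(368, 241), Mul(-31, Pow(Add(Rational(3, 11), Rational(7, 25)), -1))) = Add(Rational(368, 241), Mul(-31, Pow(Rational(152, 275), -1))) = Add(Rational(368, 241), Mul(-31, Rational(275, 152))) = Add(Rational(368, 241), Rational(-8525, 152)) = Rational(-1998589, 36632)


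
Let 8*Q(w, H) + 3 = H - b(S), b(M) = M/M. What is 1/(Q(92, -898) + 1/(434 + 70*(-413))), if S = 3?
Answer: -14238/1605335 ≈ -0.0088692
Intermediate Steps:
b(M) = 1
Q(w, H) = -1/2 + H/8 (Q(w, H) = -3/8 + (H - 1*1)/8 = -3/8 + (H - 1)/8 = -3/8 + (-1 + H)/8 = -3/8 + (-1/8 + H/8) = -1/2 + H/8)
1/(Q(92, -898) + 1/(434 + 70*(-413))) = 1/((-1/2 + (1/8)*(-898)) + 1/(434 + 70*(-413))) = 1/((-1/2 - 449/4) + 1/(434 - 28910)) = 1/(-451/4 + 1/(-28476)) = 1/(-451/4 - 1/28476) = 1/(-1605335/14238) = -14238/1605335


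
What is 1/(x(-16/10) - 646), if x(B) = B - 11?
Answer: -5/3293 ≈ -0.0015184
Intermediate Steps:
x(B) = -11 + B
1/(x(-16/10) - 646) = 1/((-11 - 16/10) - 646) = 1/((-11 - 16*1/10) - 646) = 1/((-11 - 8/5) - 646) = 1/(-63/5 - 646) = 1/(-3293/5) = -5/3293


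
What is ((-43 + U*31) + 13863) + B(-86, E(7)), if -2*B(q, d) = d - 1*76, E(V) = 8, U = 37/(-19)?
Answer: 262079/19 ≈ 13794.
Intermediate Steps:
U = -37/19 (U = 37*(-1/19) = -37/19 ≈ -1.9474)
B(q, d) = 38 - d/2 (B(q, d) = -(d - 1*76)/2 = -(d - 76)/2 = -(-76 + d)/2 = 38 - d/2)
((-43 + U*31) + 13863) + B(-86, E(7)) = ((-43 - 37/19*31) + 13863) + (38 - 1/2*8) = ((-43 - 1147/19) + 13863) + (38 - 4) = (-1964/19 + 13863) + 34 = 261433/19 + 34 = 262079/19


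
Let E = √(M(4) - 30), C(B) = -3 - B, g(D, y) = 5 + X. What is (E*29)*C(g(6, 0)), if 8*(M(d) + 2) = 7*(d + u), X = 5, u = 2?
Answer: -377*I*√107/2 ≈ -1949.9*I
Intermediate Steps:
g(D, y) = 10 (g(D, y) = 5 + 5 = 10)
M(d) = -¼ + 7*d/8 (M(d) = -2 + (7*(d + 2))/8 = -2 + (7*(2 + d))/8 = -2 + (14 + 7*d)/8 = -2 + (7/4 + 7*d/8) = -¼ + 7*d/8)
E = I*√107/2 (E = √((-¼ + (7/8)*4) - 30) = √((-¼ + 7/2) - 30) = √(13/4 - 30) = √(-107/4) = I*√107/2 ≈ 5.172*I)
(E*29)*C(g(6, 0)) = ((I*√107/2)*29)*(-3 - 1*10) = (29*I*√107/2)*(-3 - 10) = (29*I*√107/2)*(-13) = -377*I*√107/2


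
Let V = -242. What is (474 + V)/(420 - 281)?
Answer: 232/139 ≈ 1.6691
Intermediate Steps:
(474 + V)/(420 - 281) = (474 - 242)/(420 - 281) = 232/139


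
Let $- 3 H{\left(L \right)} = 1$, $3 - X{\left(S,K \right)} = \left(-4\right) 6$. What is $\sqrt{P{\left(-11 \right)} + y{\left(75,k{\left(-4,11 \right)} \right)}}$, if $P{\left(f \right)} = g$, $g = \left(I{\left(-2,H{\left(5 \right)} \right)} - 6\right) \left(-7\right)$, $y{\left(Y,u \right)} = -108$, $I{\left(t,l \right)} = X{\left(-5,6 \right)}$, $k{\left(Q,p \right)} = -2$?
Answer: $i \sqrt{255} \approx 15.969 i$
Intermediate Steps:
$X{\left(S,K \right)} = 27$ ($X{\left(S,K \right)} = 3 - \left(-4\right) 6 = 3 - -24 = 3 + 24 = 27$)
$H{\left(L \right)} = - \frac{1}{3}$ ($H{\left(L \right)} = \left(- \frac{1}{3}\right) 1 = - \frac{1}{3}$)
$I{\left(t,l \right)} = 27$
$g = -147$ ($g = \left(27 - 6\right) \left(-7\right) = 21 \left(-7\right) = -147$)
$P{\left(f \right)} = -147$
$\sqrt{P{\left(-11 \right)} + y{\left(75,k{\left(-4,11 \right)} \right)}} = \sqrt{-147 - 108} = \sqrt{-255} = i \sqrt{255}$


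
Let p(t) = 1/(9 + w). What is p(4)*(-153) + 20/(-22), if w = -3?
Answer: -581/22 ≈ -26.409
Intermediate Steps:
p(t) = ⅙ (p(t) = 1/(9 - 3) = 1/6 = ⅙)
p(4)*(-153) + 20/(-22) = (⅙)*(-153) + 20/(-22) = -51/2 + 20*(-1/22) = -51/2 - 10/11 = -581/22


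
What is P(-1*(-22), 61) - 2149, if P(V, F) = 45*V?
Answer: -1159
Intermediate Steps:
P(-1*(-22), 61) - 2149 = 45*(-1*(-22)) - 2149 = 45*22 - 2149 = 990 - 2149 = -1159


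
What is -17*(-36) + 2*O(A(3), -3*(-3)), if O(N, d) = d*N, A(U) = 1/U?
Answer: 618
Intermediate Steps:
A(U) = 1/U
O(N, d) = N*d
-17*(-36) + 2*O(A(3), -3*(-3)) = -17*(-36) + 2*((-3*(-3))/3) = 612 + 2*((1/3)*9) = 612 + 2*3 = 612 + 6 = 618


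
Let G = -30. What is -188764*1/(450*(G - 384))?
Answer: 47191/46575 ≈ 1.0132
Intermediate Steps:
-188764*1/(450*(G - 384)) = -188764*1/(450*(-30 - 384)) = -188764/((-414*450)) = -188764/(-186300) = -188764*(-1/186300) = 47191/46575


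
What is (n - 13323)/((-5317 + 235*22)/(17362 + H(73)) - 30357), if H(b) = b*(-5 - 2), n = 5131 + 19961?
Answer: -66106473/170515318 ≈ -0.38769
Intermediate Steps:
n = 25092
H(b) = -7*b (H(b) = b*(-7) = -7*b)
(n - 13323)/((-5317 + 235*22)/(17362 + H(73)) - 30357) = (25092 - 13323)/((-5317 + 235*22)/(17362 - 7*73) - 30357) = 11769/((-5317 + 5170)/(17362 - 511) - 30357) = 11769/(-147/16851 - 30357) = 11769/(-147*1/16851 - 30357) = 11769/(-49/5617 - 30357) = 11769/(-170515318/5617) = 11769*(-5617/170515318) = -66106473/170515318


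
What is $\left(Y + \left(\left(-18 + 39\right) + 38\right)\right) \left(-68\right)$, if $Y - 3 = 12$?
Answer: $-5032$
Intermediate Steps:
$Y = 15$ ($Y = 3 + 12 = 15$)
$\left(Y + \left(\left(-18 + 39\right) + 38\right)\right) \left(-68\right) = \left(15 + \left(\left(-18 + 39\right) + 38\right)\right) \left(-68\right) = \left(15 + \left(21 + 38\right)\right) \left(-68\right) = \left(15 + 59\right) \left(-68\right) = 74 \left(-68\right) = -5032$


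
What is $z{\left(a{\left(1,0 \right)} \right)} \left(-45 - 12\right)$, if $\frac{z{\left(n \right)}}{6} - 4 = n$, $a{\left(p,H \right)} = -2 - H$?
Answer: $-684$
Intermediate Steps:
$z{\left(n \right)} = 24 + 6 n$
$z{\left(a{\left(1,0 \right)} \right)} \left(-45 - 12\right) = \left(24 + 6 \left(-2 - 0\right)\right) \left(-45 - 12\right) = \left(24 + 6 \left(-2 + 0\right)\right) \left(-45 - 12\right) = \left(24 + 6 \left(-2\right)\right) \left(-57\right) = \left(24 - 12\right) \left(-57\right) = 12 \left(-57\right) = -684$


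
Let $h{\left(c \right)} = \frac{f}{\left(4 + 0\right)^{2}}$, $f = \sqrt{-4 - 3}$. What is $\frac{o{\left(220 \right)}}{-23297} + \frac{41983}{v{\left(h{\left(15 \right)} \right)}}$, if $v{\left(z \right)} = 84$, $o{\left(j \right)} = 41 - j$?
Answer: $\frac{978092987}{1956948} \approx 499.81$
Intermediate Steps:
$f = i \sqrt{7}$ ($f = \sqrt{-7} = i \sqrt{7} \approx 2.6458 i$)
$h{\left(c \right)} = \frac{i \sqrt{7}}{16}$ ($h{\left(c \right)} = \frac{i \sqrt{7}}{\left(4 + 0\right)^{2}} = \frac{i \sqrt{7}}{4^{2}} = \frac{i \sqrt{7}}{16}$)
$\frac{o{\left(220 \right)}}{-23297} + \frac{41983}{v{\left(h{\left(15 \right)} \right)}} = \frac{41 - 220}{-23297} + \frac{41983}{84} = \left(41 - 220\right) \left(- \frac{1}{23297}\right) + 41983 \cdot \frac{1}{84} = \left(-179\right) \left(- \frac{1}{23297}\right) + \frac{41983}{84} = \frac{179}{23297} + \frac{41983}{84} = \frac{978092987}{1956948}$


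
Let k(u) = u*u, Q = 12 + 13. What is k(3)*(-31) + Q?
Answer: -254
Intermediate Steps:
Q = 25
k(u) = u²
k(3)*(-31) + Q = 3²*(-31) + 25 = 9*(-31) + 25 = -279 + 25 = -254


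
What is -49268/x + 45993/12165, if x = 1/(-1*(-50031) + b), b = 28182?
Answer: -15625529215289/4055 ≈ -3.8534e+9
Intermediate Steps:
x = 1/78213 (x = 1/(-1*(-50031) + 28182) = 1/(50031 + 28182) = 1/78213 ≈ 1.2786e-5)
-49268/x + 45993/12165 = -49268/1/78213 + 45993/12165 = -49268*78213 + 45993*(1/12165) = -3853398084 + 15331/4055 = -15625529215289/4055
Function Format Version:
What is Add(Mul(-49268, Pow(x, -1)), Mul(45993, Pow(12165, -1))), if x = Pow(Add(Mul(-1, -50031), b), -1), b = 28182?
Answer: Rational(-15625529215289, 4055) ≈ -3.8534e+9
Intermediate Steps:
x = Rational(1, 78213) (x = Pow(Add(Mul(-1, -50031), 28182), -1) = Pow(Add(50031, 28182), -1) = Pow(78213, -1) = Rational(1, 78213) ≈ 1.2786e-5)
Add(Mul(-49268, Pow(x, -1)), Mul(45993, Pow(12165, -1))) = Add(Mul(-49268, Pow(Rational(1, 78213), -1)), Mul(45993, Pow(12165, -1))) = Add(Mul(-49268, 78213), Mul(45993, Rational(1, 12165))) = Add(-3853398084, Rational(15331, 4055)) = Rational(-15625529215289, 4055)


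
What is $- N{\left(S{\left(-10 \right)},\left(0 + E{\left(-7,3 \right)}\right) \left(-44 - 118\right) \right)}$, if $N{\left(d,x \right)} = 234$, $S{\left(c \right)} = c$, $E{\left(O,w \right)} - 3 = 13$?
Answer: $-234$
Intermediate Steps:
$E{\left(O,w \right)} = 16$ ($E{\left(O,w \right)} = 3 + 13 = 16$)
$- N{\left(S{\left(-10 \right)},\left(0 + E{\left(-7,3 \right)}\right) \left(-44 - 118\right) \right)} = \left(-1\right) 234 = -234$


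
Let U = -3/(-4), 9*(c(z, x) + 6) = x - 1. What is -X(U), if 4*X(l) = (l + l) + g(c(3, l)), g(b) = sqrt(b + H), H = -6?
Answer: -3/8 - I*sqrt(433)/24 ≈ -0.375 - 0.86703*I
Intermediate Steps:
c(z, x) = -55/9 + x/9 (c(z, x) = -6 + (x - 1)/9 = -6 + (-1 + x)/9 = -6 + (-1/9 + x/9) = -55/9 + x/9)
g(b) = sqrt(-6 + b) (g(b) = sqrt(b - 6) = sqrt(-6 + b))
U = 3/4 (U = -1/4*(-3) = 3/4 ≈ 0.75000)
X(l) = l/2 + sqrt(-109/9 + l/9)/4 (X(l) = ((l + l) + sqrt(-6 + (-55/9 + l/9)))/4 = (2*l + sqrt(-109/9 + l/9))/4 = (sqrt(-109/9 + l/9) + 2*l)/4 = l/2 + sqrt(-109/9 + l/9)/4)
-X(U) = -((1/2)*(3/4) + sqrt(-109 + 3/4)/12) = -(3/8 + sqrt(-433/4)/12) = -(3/8 + (I*sqrt(433)/2)/12) = -(3/8 + I*sqrt(433)/24) = -3/8 - I*sqrt(433)/24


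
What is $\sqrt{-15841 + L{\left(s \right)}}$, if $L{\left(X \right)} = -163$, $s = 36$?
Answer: $2 i \sqrt{4001} \approx 126.51 i$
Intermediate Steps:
$\sqrt{-15841 + L{\left(s \right)}} = \sqrt{-15841 - 163} = \sqrt{-16004} = 2 i \sqrt{4001}$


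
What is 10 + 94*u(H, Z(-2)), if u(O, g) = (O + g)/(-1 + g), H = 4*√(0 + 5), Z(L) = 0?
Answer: 10 - 376*√5 ≈ -830.76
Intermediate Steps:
H = 4*√5 ≈ 8.9443
u(O, g) = (O + g)/(-1 + g)
10 + 94*u(H, Z(-2)) = 10 + 94*((4*√5 + 0)/(-1 + 0)) = 10 + 94*((4*√5)/(-1)) = 10 + 94*(-4*√5) = 10 - 376*√5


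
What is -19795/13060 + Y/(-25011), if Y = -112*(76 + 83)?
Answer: -2500193/3110892 ≈ -0.80369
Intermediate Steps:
Y = -17808 (Y = -112*159 = -17808)
-19795/13060 + Y/(-25011) = -19795/13060 - 17808/(-25011) = -19795*1/13060 - 17808*(-1/25011) = -3959/2612 + 848/1191 = -2500193/3110892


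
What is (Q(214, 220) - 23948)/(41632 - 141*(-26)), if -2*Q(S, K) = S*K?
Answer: -23744/22649 ≈ -1.0483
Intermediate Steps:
Q(S, K) = -K*S/2 (Q(S, K) = -S*K/2 = -K*S/2)
(Q(214, 220) - 23948)/(41632 - 141*(-26)) = (-1/2*220*214 - 23948)/(41632 - 141*(-26)) = (-23540 - 23948)/(41632 + 3666) = -47488/45298 = -47488*1/45298 = -23744/22649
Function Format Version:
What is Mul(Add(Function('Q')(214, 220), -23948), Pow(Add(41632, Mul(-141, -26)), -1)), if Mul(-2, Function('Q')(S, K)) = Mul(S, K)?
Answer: Rational(-23744, 22649) ≈ -1.0483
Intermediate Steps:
Function('Q')(S, K) = Mul(Rational(-1, 2), K, S) (Function('Q')(S, K) = Mul(Rational(-1, 2), Mul(S, K)) = Mul(Rational(-1, 2), Mul(K, S)) = Mul(Rational(-1, 2), K, S))
Mul(Add(Function('Q')(214, 220), -23948), Pow(Add(41632, Mul(-141, -26)), -1)) = Mul(Add(Mul(Rational(-1, 2), 220, 214), -23948), Pow(Add(41632, Mul(-141, -26)), -1)) = Mul(Add(-23540, -23948), Pow(Add(41632, 3666), -1)) = Mul(-47488, Pow(45298, -1)) = Mul(-47488, Rational(1, 45298)) = Rational(-23744, 22649)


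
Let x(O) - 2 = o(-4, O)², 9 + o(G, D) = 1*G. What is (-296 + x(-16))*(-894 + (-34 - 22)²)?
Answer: -280250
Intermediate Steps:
o(G, D) = -9 + G (o(G, D) = -9 + 1*G = -9 + G)
x(O) = 171 (x(O) = 2 + (-9 - 4)² = 2 + (-13)² = 2 + 169 = 171)
(-296 + x(-16))*(-894 + (-34 - 22)²) = (-296 + 171)*(-894 + (-34 - 22)²) = -125*(-894 + (-56)²) = -125*(-894 + 3136) = -125*2242 = -280250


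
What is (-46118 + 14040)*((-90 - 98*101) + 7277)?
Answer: 86963458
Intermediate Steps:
(-46118 + 14040)*((-90 - 98*101) + 7277) = -32078*((-90 - 9898) + 7277) = -32078*(-9988 + 7277) = -32078*(-2711) = 86963458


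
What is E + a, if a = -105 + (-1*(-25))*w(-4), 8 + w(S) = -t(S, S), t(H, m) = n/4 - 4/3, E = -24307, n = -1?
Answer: -294869/12 ≈ -24572.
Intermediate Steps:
t(H, m) = -19/12 (t(H, m) = -1/4 - 4/3 = -1*¼ - 4*⅓ = -¼ - 4/3 = -19/12)
w(S) = -77/12 (w(S) = -8 - 1*(-19/12) = -8 + 19/12 = -77/12)
a = -3185/12 (a = -105 - 1*(-25)*(-77/12) = -105 + 25*(-77/12) = -105 - 1925/12 = -3185/12 ≈ -265.42)
E + a = -24307 - 3185/12 = -294869/12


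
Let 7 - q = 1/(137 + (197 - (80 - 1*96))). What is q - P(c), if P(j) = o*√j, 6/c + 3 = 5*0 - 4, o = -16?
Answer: 2449/350 + 16*I*√42/7 ≈ 6.9971 + 14.813*I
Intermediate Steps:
c = -6/7 (c = 6/(-3 + (5*0 - 4)) = 6/(-3 + (0 - 4)) = 6/(-3 - 4) = 6/(-7) = 6*(-⅐) = -6/7 ≈ -0.85714)
P(j) = -16*√j
q = 2449/350 (q = 7 - 1/(137 + (197 - (80 - 1*96))) = 7 - 1/(137 + (197 - (80 - 96))) = 7 - 1/(137 + (197 - 1*(-16))) = 7 - 1/(137 + (197 + 16)) = 7 - 1/(137 + 213) = 7 - 1/350 = 2449/350 ≈ 6.9971)
q - P(c) = 2449/350 - (-16)*√(-6/7) = 2449/350 - (-16)*I*√42/7 = 2449/350 + 16*I*√42/7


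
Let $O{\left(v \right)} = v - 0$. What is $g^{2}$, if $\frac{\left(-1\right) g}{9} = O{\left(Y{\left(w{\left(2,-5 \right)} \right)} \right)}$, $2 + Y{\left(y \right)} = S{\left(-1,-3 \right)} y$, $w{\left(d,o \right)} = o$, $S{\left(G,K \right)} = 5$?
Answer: $59049$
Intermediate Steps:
$Y{\left(y \right)} = -2 + 5 y$
$O{\left(v \right)} = v$ ($O{\left(v \right)} = v + 0 = v$)
$g = 243$ ($g = - 9 \left(-2 + 5 \left(-5\right)\right) = - 9 \left(-2 - 25\right) = \left(-9\right) \left(-27\right) = 243$)
$g^{2} = 243^{2} = 59049$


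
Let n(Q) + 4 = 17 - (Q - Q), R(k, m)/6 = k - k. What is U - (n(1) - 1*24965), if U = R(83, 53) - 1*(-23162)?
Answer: 48114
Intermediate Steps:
R(k, m) = 0 (R(k, m) = 6*(k - k) = 6*0 = 0)
n(Q) = 13 (n(Q) = -4 + (17 - (Q - Q)) = -4 + (17 - 1*0) = -4 + (17 + 0) = -4 + 17 = 13)
U = 23162 (U = 0 - 1*(-23162) = 0 + 23162 = 23162)
U - (n(1) - 1*24965) = 23162 - (13 - 1*24965) = 23162 - (13 - 24965) = 23162 - 1*(-24952) = 23162 + 24952 = 48114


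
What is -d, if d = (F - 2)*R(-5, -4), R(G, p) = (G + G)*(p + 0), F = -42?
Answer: 1760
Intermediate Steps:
R(G, p) = 2*G*p (R(G, p) = (2*G)*p = 2*G*p)
d = -1760 (d = (-42 - 2)*(2*(-5)*(-4)) = -44*40 = -1760)
-d = -1*(-1760) = 1760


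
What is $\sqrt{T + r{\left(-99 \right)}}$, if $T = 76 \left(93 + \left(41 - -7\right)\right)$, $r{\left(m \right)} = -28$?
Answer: $8 \sqrt{167} \approx 103.38$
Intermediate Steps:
$T = 10716$ ($T = 76 \left(93 + \left(41 + 7\right)\right) = 76 \left(93 + 48\right) = 76 \cdot 141 = 10716$)
$\sqrt{T + r{\left(-99 \right)}} = \sqrt{10716 - 28} = \sqrt{10688} = 8 \sqrt{167}$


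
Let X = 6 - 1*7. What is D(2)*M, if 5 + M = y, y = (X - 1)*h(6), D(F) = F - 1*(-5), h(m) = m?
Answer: -119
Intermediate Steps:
X = -1 (X = 6 - 7 = -1)
D(F) = 5 + F (D(F) = F + 5 = 5 + F)
y = -12 (y = (-1 - 1)*6 = -2*6 = -12)
M = -17 (M = -5 - 12 = -17)
D(2)*M = (5 + 2)*(-17) = 7*(-17) = -119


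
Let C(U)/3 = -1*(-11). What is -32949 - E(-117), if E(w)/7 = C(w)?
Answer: -33180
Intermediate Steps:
C(U) = 33 (C(U) = 3*(-1*(-11)) = 3*11 = 33)
E(w) = 231 (E(w) = 7*33 = 231)
-32949 - E(-117) = -32949 - 1*231 = -32949 - 231 = -33180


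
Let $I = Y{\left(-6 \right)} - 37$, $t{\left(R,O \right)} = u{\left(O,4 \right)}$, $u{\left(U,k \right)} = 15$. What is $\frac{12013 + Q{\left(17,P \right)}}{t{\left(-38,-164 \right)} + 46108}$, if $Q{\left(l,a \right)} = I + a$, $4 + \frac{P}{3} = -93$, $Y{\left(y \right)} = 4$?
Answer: $\frac{11689}{46123} \approx 0.25343$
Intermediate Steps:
$t{\left(R,O \right)} = 15$
$I = -33$ ($I = 4 - 37 = -33$)
$P = -291$ ($P = -12 + 3 \left(-93\right) = -12 - 279 = -291$)
$Q{\left(l,a \right)} = -33 + a$
$\frac{12013 + Q{\left(17,P \right)}}{t{\left(-38,-164 \right)} + 46108} = \frac{12013 - 324}{15 + 46108} = \frac{12013 - 324}{46123} = 11689 \cdot \frac{1}{46123} = \frac{11689}{46123}$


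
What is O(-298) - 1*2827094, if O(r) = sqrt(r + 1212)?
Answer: -2827094 + sqrt(914) ≈ -2.8271e+6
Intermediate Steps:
O(r) = sqrt(1212 + r)
O(-298) - 1*2827094 = sqrt(1212 - 298) - 1*2827094 = sqrt(914) - 2827094 = -2827094 + sqrt(914)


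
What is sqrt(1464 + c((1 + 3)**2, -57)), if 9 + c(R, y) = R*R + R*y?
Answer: sqrt(799) ≈ 28.267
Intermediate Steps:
c(R, y) = -9 + R**2 + R*y (c(R, y) = -9 + (R*R + R*y) = -9 + (R**2 + R*y) = -9 + R**2 + R*y)
sqrt(1464 + c((1 + 3)**2, -57)) = sqrt(1464 + (-9 + ((1 + 3)**2)**2 + (1 + 3)**2*(-57))) = sqrt(1464 + (-9 + (4**2)**2 + 4**2*(-57))) = sqrt(1464 + (-9 + 16**2 + 16*(-57))) = sqrt(1464 + (-9 + 256 - 912)) = sqrt(1464 - 665) = sqrt(799)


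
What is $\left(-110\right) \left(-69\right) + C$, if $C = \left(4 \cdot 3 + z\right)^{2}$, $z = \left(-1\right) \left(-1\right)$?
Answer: $7759$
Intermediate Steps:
$z = 1$
$C = 169$ ($C = \left(4 \cdot 3 + 1\right)^{2} = \left(12 + 1\right)^{2} = 13^{2} = 169$)
$\left(-110\right) \left(-69\right) + C = \left(-110\right) \left(-69\right) + 169 = 7590 + 169 = 7759$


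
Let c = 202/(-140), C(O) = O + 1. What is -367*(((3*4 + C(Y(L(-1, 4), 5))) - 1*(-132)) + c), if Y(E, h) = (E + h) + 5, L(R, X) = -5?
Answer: -3816433/70 ≈ -54521.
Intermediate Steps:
Y(E, h) = 5 + E + h
C(O) = 1 + O
c = -101/70 (c = 202*(-1/140) = -101/70 ≈ -1.4429)
-367*(((3*4 + C(Y(L(-1, 4), 5))) - 1*(-132)) + c) = -367*(((3*4 + (1 + (5 - 5 + 5))) - 1*(-132)) - 101/70) = -367*(((12 + (1 + 5)) + 132) - 101/70) = -367*(((12 + 6) + 132) - 101/70) = -367*((18 + 132) - 101/70) = -367*(150 - 101/70) = -367*10399/70 = -3816433/70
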